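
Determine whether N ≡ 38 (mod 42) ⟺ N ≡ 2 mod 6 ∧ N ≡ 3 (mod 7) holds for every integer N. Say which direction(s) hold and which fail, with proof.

Both implications hold.

Converse. If N ≡ 2 (mod 6) and N ≡ 3 (mod 7), then by the Chinese remainder theorem N ≡ 38 (mod 42). This is exactly N ≡ 38 (mod 42).

Forward direction. Suppose N ≡ 38 (mod 42); write N = 42j + 38. Since 6 ∣ 42, reducing mod 6 gives N ≡ 38 ≡ 2 (mod 6); since 7 ∣ 42, reducing mod 7 gives N ≡ 38 ≡ 3 (mod 7).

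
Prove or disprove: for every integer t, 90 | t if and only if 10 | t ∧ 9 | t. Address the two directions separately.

Both directions hold; the statement is true.

Converse. Suppose 10 ∣ t and 9 ∣ t. Any common multiple of 10 and 9 is a multiple of their lcm; here gcd(10, 9) = 1, so lcm(10, 9) = 10·9 = 90, so 90 ∣ t.

Forward direction. If 90 ∣ t, write t = 90q. Since 90 = 9·10, t = 10·(9q), so 10 ∣ t; and since 90 = 10·9, t = 9·(10q), so 9 ∣ t.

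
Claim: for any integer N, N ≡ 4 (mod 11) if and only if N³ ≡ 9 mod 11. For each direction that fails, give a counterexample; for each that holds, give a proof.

The biconditional holds.

[⇒] Suppose N ≡ 4 (mod 11). Write N = 11j + 4. Then (11j + 4)³ = 1331j³ + 1452j² + 528j + 64 = 11(121j³ + 132j² + 48j + 5) + 9, so N³ ≡ 9 (mod 11).

[⇐] For the converse, argue contrapositively. If N ≢ 4 (mod 11), then N is congruent to one of 0, 1, 2, 3, 5, 6, 7, 8, 9, 10 modulo 11, and these give N³ ≡ 0, 1, 8, 5, 4, 7, 2, 6, 3, 10 respectively — never 9.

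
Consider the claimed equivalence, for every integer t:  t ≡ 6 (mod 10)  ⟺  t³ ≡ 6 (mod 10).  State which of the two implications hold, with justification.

[⇒] Suppose t ≡ 6 (mod 10). Write t = 10j + 6. Then (10j + 6)³ = 1000j³ + 1800j² + 1080j + 216 = 10(100j³ + 180j² + 108j + 21) + 6, so t³ ≡ 6 (mod 10).

[⇐] Conversely, suppose t³ ≡ 6 (mod 10). The only residue r in {0, …, 9} with r³ ≡ 6 (mod 10) is r = 6, so t ≡ 6 (mod 10).

The biconditional holds.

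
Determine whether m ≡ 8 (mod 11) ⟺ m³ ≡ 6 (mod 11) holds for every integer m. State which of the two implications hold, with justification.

(⇒) Suppose m ≡ 8 (mod 11). Write m = 11j + 8. Then (11j + 8)³ = 1331j³ + 2904j² + 2112j + 512 = 11(121j³ + 264j² + 192j + 46) + 6, so m³ ≡ 6 (mod 11).

(⇐) For the converse, argue contrapositively. If m ≢ 8 (mod 11), then m is congruent to one of 0, 1, 2, 3, 4, 5, 6, 7, 9, 10 modulo 11, and these give m³ ≡ 0, 1, 8, 5, 9, 4, 7, 2, 3, 10 respectively — never 6.

Both directions hold; the statement is true.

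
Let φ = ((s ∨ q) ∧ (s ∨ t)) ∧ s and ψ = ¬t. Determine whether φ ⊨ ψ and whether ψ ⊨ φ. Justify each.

Neither direction holds.

Forward direction. This fails. Under s = T, q = F, t = T, the left side is true but the right side is false.

Converse. This fails. Under s = F, q = F, t = F, the left side is false but the right side is true.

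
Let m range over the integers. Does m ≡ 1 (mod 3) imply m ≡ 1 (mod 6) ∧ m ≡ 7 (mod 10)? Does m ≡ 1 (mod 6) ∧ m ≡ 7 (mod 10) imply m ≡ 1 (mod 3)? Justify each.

Only the reverse direction holds.

(→) This fails: m = 1 gives 1 ≡ 1 (mod 3) but 1 ≡ 1 (mod 10), so the conjunction on the right does not hold.

(←) Conversely, if m ≡ 1 (mod 6) and m ≡ 7 (mod 10), then by the Chinese remainder theorem m ≡ 7 (mod 30). Since 7 ≡ 1 (mod 3) and 3 ∣ 30, we get m ≡ 1 (mod 3).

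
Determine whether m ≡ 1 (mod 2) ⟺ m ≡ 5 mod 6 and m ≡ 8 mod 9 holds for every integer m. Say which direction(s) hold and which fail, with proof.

(⇒) fails; (⇐) holds.

[⇒] This fails: m = 1 gives 1 ≡ 1 (mod 2) but 1 ≡ 1 (mod 6), so the conjunction on the right does not hold.

[⇐] Conversely, if m ≡ 5 (mod 6) and m ≡ 8 (mod 9), then by the Chinese remainder theorem m ≡ 17 (mod 18). Since 17 ≡ 1 (mod 2) and 2 ∣ 18, we get m ≡ 1 (mod 2).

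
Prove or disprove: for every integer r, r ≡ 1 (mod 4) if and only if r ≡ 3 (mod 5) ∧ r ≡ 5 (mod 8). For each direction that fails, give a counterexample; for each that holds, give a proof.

(⇒) This fails: r = 1 gives 1 ≡ 1 (mod 4) but 1 ≡ 1 (mod 5), so the conjunction on the right does not hold.

(⇐) Conversely, if r ≡ 3 (mod 5) and r ≡ 5 (mod 8), then by the Chinese remainder theorem r ≡ 13 (mod 40). Since 13 ≡ 1 (mod 4) and 4 ∣ 40, we get r ≡ 1 (mod 4).

Only the converse holds.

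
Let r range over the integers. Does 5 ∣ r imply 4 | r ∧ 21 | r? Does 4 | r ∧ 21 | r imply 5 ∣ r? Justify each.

Neither direction holds.

(⇒) This fails: take r = 5. Certainly 5 ∣ 5, but 4 ∤ 5.

(⇐) This fails: take r = 84. Both 4 ∣ 84 and 21 ∣ 84, yet 84 is not a multiple of 5 (since 84 = 16·5 + 4), so 5 ∤ 84.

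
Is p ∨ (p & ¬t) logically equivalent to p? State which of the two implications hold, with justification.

(←) Assume the antecedent. If p is true, p ∨ (p & ¬t) reduces to true regardless of the other variables. If p is false, the antecedent cannot hold. Either way p ∨ (p & ¬t) holds.

(→) Assume the antecedent. If p is true, p reduces to true regardless of the other variables. If p is false, the antecedent cannot hold. Either way p holds.

Both directions hold.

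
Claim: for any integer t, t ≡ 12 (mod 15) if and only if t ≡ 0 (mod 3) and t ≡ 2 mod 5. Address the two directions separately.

Both directions hold; the statement is true.

Converse. If t ≡ 0 (mod 3) and t ≡ 2 (mod 5), then by the Chinese remainder theorem t ≡ 12 (mod 15). This is exactly t ≡ 12 (mod 15).

Forward direction. Suppose t ≡ 12 (mod 15); write t = 15j + 12. Since 3 ∣ 15, reducing mod 3 gives t ≡ 12 ≡ 0 (mod 3); since 5 ∣ 15, reducing mod 5 gives t ≡ 12 ≡ 2 (mod 5).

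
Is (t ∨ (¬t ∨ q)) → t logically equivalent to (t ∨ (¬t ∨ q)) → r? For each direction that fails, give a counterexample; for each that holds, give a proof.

Neither direction holds.

[⇒] This fails. Under r = F, t = T, q = F, the left side is true but the right side is false.

[⇐] This fails. Under r = T, t = F, q = F, the left side is false but the right side is true.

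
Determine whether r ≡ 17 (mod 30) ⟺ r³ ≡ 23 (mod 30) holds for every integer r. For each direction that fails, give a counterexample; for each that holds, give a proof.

[⇒] Suppose r ≡ 17 (mod 30). Write r = 30j + 17. Then (30j + 17)³ = 27000j³ + 45900j² + 26010j + 4913 = 30(900j³ + 1530j² + 867j + 163) + 23, so r³ ≡ 23 (mod 30).

[⇐] Conversely, suppose r³ ≡ 23 (mod 30). The only residue r in {0, …, 29} with r³ ≡ 23 (mod 30) is r = 17, so r ≡ 17 (mod 30).

Equivalent; both directions hold.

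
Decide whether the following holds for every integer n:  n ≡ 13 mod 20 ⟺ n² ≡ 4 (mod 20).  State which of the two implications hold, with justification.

(⇒) This fails: take n = 13. Then 13 ≡ 13 (mod 20), but 13² = 169 ≡ 9 (mod 20), not 4.

(⇐) This fails: take n = 2. Then 2² = 4 ≡ 4 (mod 20), yet 2 ≡ 2 (mod 20), not 13.

Neither direction holds.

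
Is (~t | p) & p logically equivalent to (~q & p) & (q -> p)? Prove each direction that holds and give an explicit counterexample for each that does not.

(←) Assume the antecedent. If p is true, (~t | p) & p reduces to true regardless of the other variables. If p is false, the antecedent cannot hold. Either way (~t | p) & p holds.

(→) This fails. Under p = T, q = T, t = F, the left side is true but the right side is false.

Only the reverse direction holds.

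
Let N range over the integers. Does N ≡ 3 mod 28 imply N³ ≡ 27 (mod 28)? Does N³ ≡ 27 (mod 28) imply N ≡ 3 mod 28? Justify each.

The forward direction holds; the converse fails.

(⇐) This fails: take N = 19. Then 19³ = 6859 ≡ 27 (mod 28), yet 19 ≡ 19 (mod 28), not 3.

(⇒) Suppose N ≡ 3 mod 28. Write N = 28j + 3. Then (28j + 3)³ = 21952j³ + 7056j² + 756j + 27 = 28(784j³ + 252j² + 27j) + 27, so N³ ≡ 27 (mod 28).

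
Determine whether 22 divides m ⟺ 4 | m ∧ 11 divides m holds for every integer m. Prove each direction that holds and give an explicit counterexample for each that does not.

Only the reverse direction holds.

(←) Suppose 4 ∣ m and 11 ∣ m. Any common multiple of 4 and 11 is a multiple of their lcm; here gcd(4, 11) = 1, so lcm(4, 11) = 4·11 = 44, so 44 ∣ m. Since 22 ∣ 44, it follows that 22 ∣ m.

(→) This fails: take m = 22. Certainly 22 ∣ 22, but 4 ∤ 22.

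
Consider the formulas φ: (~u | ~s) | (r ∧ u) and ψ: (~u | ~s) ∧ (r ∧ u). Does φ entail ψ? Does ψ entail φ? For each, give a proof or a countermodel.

(←) Assume the antecedent. If u is true, the antecedent forces (u = T, s = F, r = T), and (~u | ~s) | (r ∧ u) holds there. If u is false, the antecedent cannot hold. Either way (~u | ~s) | (r ∧ u) holds.

(→) This fails. Under u = F, s = F, r = F, the left side is true but the right side is false.

(⇒) fails; (⇐) holds.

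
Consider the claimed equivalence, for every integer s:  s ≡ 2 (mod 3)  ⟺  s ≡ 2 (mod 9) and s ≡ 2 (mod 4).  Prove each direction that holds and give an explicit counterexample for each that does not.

Only the reverse direction holds.

[⇒] This fails: s = 32 gives 32 ≡ 2 (mod 3) but 32 ≡ 5 (mod 9), so the conjunction on the right does not hold.

[⇐] Conversely, if s ≡ 2 (mod 9) and s ≡ 2 (mod 4), then by the Chinese remainder theorem s ≡ 2 (mod 36). Since 2 ≡ 2 (mod 3) and 3 ∣ 36, we get s ≡ 2 (mod 3).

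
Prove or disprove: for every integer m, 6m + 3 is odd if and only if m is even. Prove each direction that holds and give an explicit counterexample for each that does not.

(←) Suppose m is even. Since 6 is even, 6m is even for every m, so 6m + 3 has the same parity as 3, which is odd. Hence 6m + 3 is odd.

(→) This fails: take m = 7. Then 6m + 3 = 45, which is odd, yet m = 7 is odd, not even.

Not equivalent: only (⇐) holds.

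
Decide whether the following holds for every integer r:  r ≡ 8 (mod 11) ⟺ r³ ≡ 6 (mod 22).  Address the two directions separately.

(⇒) fails; (⇐) holds.

Converse. The residues r modulo 22 with r³ ≡ 6 (mod 22) are exactly {8}, and each is ≡ 8 (mod 11).

Forward direction. This fails: take r = 19. Then 19 ≡ 8 (mod 11), but 19³ = 6859 ≡ 17 (mod 22), not 6.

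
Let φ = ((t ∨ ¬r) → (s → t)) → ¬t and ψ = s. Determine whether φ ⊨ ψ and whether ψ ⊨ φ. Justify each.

Both directions fail.

(⇒) This fails. Under s = F, r = F, t = F, the left side is true but the right side is false.

(⇐) This fails. Under s = T, r = F, t = T, the left side is false but the right side is true.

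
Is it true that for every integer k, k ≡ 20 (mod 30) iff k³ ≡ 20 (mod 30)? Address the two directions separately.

[⇐] Suppose k³ ≡ 20 (mod 30). The only residue r in {0, …, 29} with r³ ≡ 20 (mod 30) is r = 20, so k ≡ 20 (mod 30).

[⇒] Suppose k ≡ 20 (mod 30). Write k = 30j + 20. Then (30j + 20)³ = 27000j³ + 54000j² + 36000j + 8000 = 30(900j³ + 1800j² + 1200j + 266) + 20, so k³ ≡ 20 (mod 30).

Both implications hold.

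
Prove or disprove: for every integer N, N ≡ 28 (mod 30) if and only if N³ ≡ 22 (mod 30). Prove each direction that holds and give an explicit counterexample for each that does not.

Equivalent; both directions hold.

[⇒] Suppose N ≡ 28 (mod 30). Write N = 30j + 28. Then (30j + 28)³ = 27000j³ + 75600j² + 70560j + 21952 = 30(900j³ + 2520j² + 2352j + 731) + 22, so N³ ≡ 22 (mod 30).

[⇐] Conversely, suppose N³ ≡ 22 (mod 30). The only residue r in {0, …, 29} with r³ ≡ 22 (mod 30) is r = 28, so N ≡ 28 (mod 30).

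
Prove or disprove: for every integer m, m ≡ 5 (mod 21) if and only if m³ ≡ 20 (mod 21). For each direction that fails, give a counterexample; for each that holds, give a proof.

The forward direction holds; the converse fails.

[⇒] Suppose m ≡ 5 (mod 21). Write m = 21j + 5. Then (21j + 5)³ = 9261j³ + 6615j² + 1575j + 125 = 21(441j³ + 315j² + 75j + 5) + 20, so m³ ≡ 20 (mod 21).

[⇐] This fails: take m = 17. Then 17³ = 4913 ≡ 20 (mod 21), yet 17 ≡ 17 (mod 21), not 5.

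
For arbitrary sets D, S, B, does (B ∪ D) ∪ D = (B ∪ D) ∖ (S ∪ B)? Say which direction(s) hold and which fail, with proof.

Only the reverse inclusion holds.

(⟹) This inclusion fails. Take D = {1}, S = {1}, B = ∅; then 1 ∈ (B ∪ D) ∪ D but 1 ∉ (B ∪ D) ∖ (S ∪ B).

(⟸) Let x ∈ (B ∪ D) ∖ (S ∪ B). Then x ∈ D and x ∉ S, B, from which x ∈ (B ∪ D) ∪ D.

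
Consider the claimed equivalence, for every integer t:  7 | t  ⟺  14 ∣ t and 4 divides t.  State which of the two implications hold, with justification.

[⇐] Suppose 14 ∣ t and 4 ∣ t. Any common multiple of 14 and 4 is a multiple of their lcm; here lcm(14, 4) = 14·4/gcd(14, 4) = 56/2 = 28, so 28 ∣ t. Since 7 ∣ 28, it follows that 7 ∣ t.

[⇒] This fails: take t = 7. Certainly 7 ∣ 7, but 14 ∤ 7.

The forward direction fails; the converse holds.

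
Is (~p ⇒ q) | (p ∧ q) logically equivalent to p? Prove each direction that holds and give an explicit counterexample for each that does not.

(→) This fails. Under p = F, q = T, the left side is true but the right side is false.

(←) Assume the antecedent. If p is true, (~p ⇒ q) | (p ∧ q) reduces to true regardless of the other variables. If p is false, the antecedent cannot hold. Either way (~p ⇒ q) | (p ∧ q) holds.

Not equivalent: only (⇐) holds.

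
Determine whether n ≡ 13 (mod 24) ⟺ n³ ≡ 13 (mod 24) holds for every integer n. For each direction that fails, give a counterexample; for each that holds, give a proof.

(⟹) Suppose n ≡ 13 (mod 24). Write n = 24j + 13. Then (24j + 13)³ = 13824j³ + 22464j² + 12168j + 2197 = 24(576j³ + 936j² + 507j + 91) + 13, so n³ ≡ 13 (mod 24).

(⟸) Conversely, suppose n³ ≡ 13 (mod 24). The only residue r in {0, …, 23} with r³ ≡ 13 (mod 24) is r = 13, so n ≡ 13 (mod 24).

Both directions hold; the statement is true.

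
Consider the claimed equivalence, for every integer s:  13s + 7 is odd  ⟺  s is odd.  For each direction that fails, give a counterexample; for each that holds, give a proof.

Forward direction. This fails: s = 0 gives 13s + 7 = 7, which is odd, but 0 is even, not odd.

Converse. This also fails: s = 7 is odd, but 13s + 7 = 98 is even, not odd.

Neither implication holds.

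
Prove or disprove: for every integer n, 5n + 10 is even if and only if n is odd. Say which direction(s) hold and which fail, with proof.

(⟹) This fails: n = 4 gives 5n + 10 = 30, which is even, but 4 is even, not odd.

(⟸) This also fails: n = 5 is odd, but 5n + 10 = 35 is odd, not even.

(⇒) fails and (⇐) fails.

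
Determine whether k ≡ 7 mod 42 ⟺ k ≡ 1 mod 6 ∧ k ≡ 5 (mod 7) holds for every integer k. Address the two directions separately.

(→) This fails: k = 7 gives 7 ≡ 7 (mod 42) but 7 ≡ 0 (mod 7), so the conjunction on the right does not hold.

(←) This fails: k = 19 satisfies both congruences on the right (19 ≡ 1 mod 6 and 19 ≡ 5 mod 7) yet 19 ≡ 19 (mod 42), not 7.

(⇒) fails and (⇐) fails.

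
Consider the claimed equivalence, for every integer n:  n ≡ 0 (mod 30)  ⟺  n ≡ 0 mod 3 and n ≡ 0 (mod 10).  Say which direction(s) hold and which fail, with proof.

(⇒) Suppose n ≡ 0 (mod 30); write n = 30j + 0. Since 3 ∣ 30, reducing mod 3 gives n ≡ 0 (mod 3); since 10 ∣ 30, reducing mod 10 gives n ≡ 0 (mod 10).

(⇐) Conversely, if n ≡ 0 (mod 3) and n ≡ 0 (mod 10), then by the Chinese remainder theorem n ≡ 0 (mod 30). This is exactly n ≡ 0 (mod 30).

Equivalent; both directions hold.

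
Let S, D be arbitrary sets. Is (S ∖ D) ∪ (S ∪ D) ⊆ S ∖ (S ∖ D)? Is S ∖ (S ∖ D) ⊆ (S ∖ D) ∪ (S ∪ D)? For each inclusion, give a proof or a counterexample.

(⊆) fails; (⊇) holds.

(⊆) This inclusion fails. Take S = {1}, D = ∅; then 1 ∈ (S ∖ D) ∪ (S ∪ D) but 1 ∉ S ∖ (S ∖ D).

(⊇) Let x ∈ S ∖ (S ∖ D). Then x ∈ S ∩ D, from which x ∈ (S ∖ D) ∪ (S ∪ D).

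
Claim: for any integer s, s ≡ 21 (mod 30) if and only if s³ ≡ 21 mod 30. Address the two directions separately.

(⇒) Suppose s ≡ 21 (mod 30). Write s = 30j + 21. Then (30j + 21)³ = 27000j³ + 56700j² + 39690j + 9261 = 30(900j³ + 1890j² + 1323j + 308) + 21, so s³ ≡ 21 (mod 30).

(⇐) Conversely, suppose s³ ≡ 21 (mod 30). The only residue r in {0, …, 29} with r³ ≡ 21 (mod 30) is r = 21, so s ≡ 21 (mod 30).

Equivalent; both directions hold.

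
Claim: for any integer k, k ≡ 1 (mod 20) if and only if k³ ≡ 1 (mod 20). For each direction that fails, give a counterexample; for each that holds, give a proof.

(⟹) Suppose k ≡ 1 (mod 20). Write k = 20j + 1. Then (20j + 1)³ = 8000j³ + 1200j² + 60j + 1 = 20(400j³ + 60j² + 3j) + 1, so k³ ≡ 1 (mod 20).

(⟸) Conversely, suppose k³ ≡ 1 (mod 20). The only residue r in {0, …, 19} with r³ ≡ 1 (mod 20) is r = 1, so k ≡ 1 (mod 20).

Both implications hold.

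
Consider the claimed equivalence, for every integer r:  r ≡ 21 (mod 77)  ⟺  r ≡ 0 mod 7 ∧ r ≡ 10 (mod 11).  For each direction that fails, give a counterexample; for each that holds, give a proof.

Equivalent; both directions hold.

(⟹) Suppose r ≡ 21 (mod 77); write r = 77j + 21. Since 7 ∣ 77, reducing mod 7 gives r ≡ 21 ≡ 0 (mod 7); since 11 ∣ 77, reducing mod 11 gives r ≡ 21 ≡ 10 (mod 11).

(⟸) Conversely, if r ≡ 0 (mod 7) and r ≡ 10 (mod 11), then by the Chinese remainder theorem r ≡ 21 (mod 77). This is exactly r ≡ 21 (mod 77).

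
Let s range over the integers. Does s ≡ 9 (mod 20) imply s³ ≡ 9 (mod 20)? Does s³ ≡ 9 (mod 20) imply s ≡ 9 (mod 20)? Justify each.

Both implications hold.

Forward direction. Suppose s ≡ 9 (mod 20). Write s = 20j + 9. Then (20j + 9)³ = 8000j³ + 10800j² + 4860j + 729 = 20(400j³ + 540j² + 243j + 36) + 9, so s³ ≡ 9 (mod 20).

Converse. Suppose s³ ≡ 9 (mod 20). The only residue r in {0, …, 19} with r³ ≡ 9 (mod 20) is r = 9, so s ≡ 9 (mod 20).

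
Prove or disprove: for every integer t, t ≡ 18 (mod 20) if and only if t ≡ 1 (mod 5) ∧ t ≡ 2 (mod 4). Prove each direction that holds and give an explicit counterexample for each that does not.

Neither direction holds.

[⇒] This fails: t = 18 gives 18 ≡ 18 (mod 20) but 18 ≡ 3 (mod 5), so the conjunction on the right does not hold.

[⇐] This fails: t = 6 satisfies both congruences on the right (6 ≡ 1 mod 5 and 6 ≡ 2 mod 4) yet 6 ≡ 6 (mod 20), not 18.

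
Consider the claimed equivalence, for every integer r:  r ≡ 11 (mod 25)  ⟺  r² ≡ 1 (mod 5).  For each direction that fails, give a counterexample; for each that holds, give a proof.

Forward direction. Suppose r ≡ 11 (mod 25). Then r² ≡ 11² = 121 (mod 25), and since 5 ∣ 25, also r² ≡ 1 (mod 5).

Converse. This fails: take r = 1. Then 1² = 1 ≡ 1 (mod 5), yet 1 ≡ 1 (mod 25), not 11.

Only the forward direction holds.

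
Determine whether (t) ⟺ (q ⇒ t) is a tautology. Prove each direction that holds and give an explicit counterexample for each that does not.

(⇒) Assume the antecedent. If q is true, the antecedent forces (q = T, t = T), and q ⇒ t holds there. If q is false, q ⇒ t reduces to true regardless of the other variables. Either way q ⇒ t holds.

(⇐) This fails. Under q = F, t = F, the left side is false but the right side is true.

Not equivalent: only (⇒) holds.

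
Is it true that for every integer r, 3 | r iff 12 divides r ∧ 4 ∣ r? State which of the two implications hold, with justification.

The forward direction fails; the converse holds.

(⟹) This fails: take r = 3. Certainly 3 ∣ 3, but 12 ∤ 3.

(⟸) Suppose 12 ∣ r and 4 ∣ r. Any common multiple of 12 and 4 is a multiple of their lcm; here lcm(12, 4) = 12·4/gcd(12, 4) = 48/4 = 12, so 12 ∣ r. Since 3 ∣ 12, it follows that 3 ∣ r.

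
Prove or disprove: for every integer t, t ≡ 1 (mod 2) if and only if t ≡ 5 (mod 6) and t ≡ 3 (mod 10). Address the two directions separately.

The forward direction fails; the converse holds.

Converse. If t ≡ 5 (mod 6) and t ≡ 3 (mod 10), then by the Chinese remainder theorem t ≡ 23 (mod 30). Since 23 ≡ 1 (mod 2) and 2 ∣ 30, we get t ≡ 1 (mod 2).

Forward direction. This fails: t = 1 gives 1 ≡ 1 (mod 2) but 1 ≡ 1 (mod 6), so the conjunction on the right does not hold.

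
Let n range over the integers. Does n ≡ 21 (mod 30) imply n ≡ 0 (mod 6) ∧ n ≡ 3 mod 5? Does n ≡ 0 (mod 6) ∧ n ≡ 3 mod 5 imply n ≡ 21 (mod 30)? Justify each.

(⇒) This fails: n = 21 gives 21 ≡ 21 (mod 30) but 21 ≡ 3 (mod 6), so the conjunction on the right does not hold.

(⇐) This fails: n = 18 satisfies both congruences on the right (18 ≡ 0 mod 6 and 18 ≡ 3 mod 5) yet 18 ≡ 18 (mod 30), not 21.

Both directions fail.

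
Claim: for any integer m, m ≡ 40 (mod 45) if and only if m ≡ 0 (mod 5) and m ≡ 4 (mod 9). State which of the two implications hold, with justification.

[⇒] Suppose m ≡ 40 (mod 45); write m = 45j + 40. Since 5 ∣ 45, reducing mod 5 gives m ≡ 40 ≡ 0 (mod 5); since 9 ∣ 45, reducing mod 9 gives m ≡ 40 ≡ 4 (mod 9).

[⇐] Conversely, if m ≡ 0 (mod 5) and m ≡ 4 (mod 9), then by the Chinese remainder theorem m ≡ 40 (mod 45). This is exactly m ≡ 40 (mod 45).

Both directions hold; the statement is true.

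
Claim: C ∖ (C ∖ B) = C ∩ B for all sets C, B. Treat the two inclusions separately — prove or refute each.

(⊆) Let x ∈ C ∖ (C ∖ B). Then x ∈ C ∩ B, from which x ∈ C ∩ B.

(⊇) Let x ∈ C ∩ B. Then x ∈ C ∩ B, from which x ∈ C ∖ (C ∖ B).

The two sets are equal.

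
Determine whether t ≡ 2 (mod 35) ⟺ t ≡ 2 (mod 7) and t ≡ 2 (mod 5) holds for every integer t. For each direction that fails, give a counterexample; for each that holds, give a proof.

(⟸) If t ≡ 2 (mod 7) and t ≡ 2 (mod 5), then by the Chinese remainder theorem t ≡ 2 (mod 35). This is exactly t ≡ 2 (mod 35).

(⟹) Suppose t ≡ 2 (mod 35); write t = 35j + 2. Since 7 ∣ 35, reducing mod 7 gives t ≡ 2 (mod 7); since 5 ∣ 35, reducing mod 5 gives t ≡ 2 (mod 5).

The biconditional holds.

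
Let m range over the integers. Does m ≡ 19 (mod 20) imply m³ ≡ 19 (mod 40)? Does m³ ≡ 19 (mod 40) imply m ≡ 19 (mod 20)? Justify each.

(⟹) This fails: take m = 39. Then 39 ≡ 19 (mod 20), but 39³ = 59319 ≡ 39 (mod 40), not 19.

(⟸) Conversely, the residues r modulo 40 with r³ ≡ 19 (mod 40) are exactly {19}, and each is ≡ 19 (mod 20).

The forward direction fails; the converse holds.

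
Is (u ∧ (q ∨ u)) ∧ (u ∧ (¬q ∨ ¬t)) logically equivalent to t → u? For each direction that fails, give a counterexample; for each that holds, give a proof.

The forward direction holds; the converse fails.

(⇒) Assume the antecedent. If u is true, t → u reduces to true regardless of the other variables. If u is false, the antecedent cannot hold. Either way t → u holds.

(⇐) This fails. Under u = F, t = F, q = F, the left side is false but the right side is true.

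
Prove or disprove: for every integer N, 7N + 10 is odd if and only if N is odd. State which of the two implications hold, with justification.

(⇐) Suppose N is odd; write N = 2j + 1. Then 7N + 10 = 7·(2j + 1) + 10 = 2·7j + 17, which is odd.

(⇒) Suppose 7N + 10 is odd. Since 7 is odd, 7N and N have the same parity, so 7N + 10 ≡ N + 10 (mod 2). As 10 is even, 7N + 10 is odd exactly when N is odd. Thus N is odd.

Both directions hold; the statement is true.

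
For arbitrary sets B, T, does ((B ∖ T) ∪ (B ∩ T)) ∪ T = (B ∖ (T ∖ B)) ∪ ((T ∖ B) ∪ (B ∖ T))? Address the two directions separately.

Forward inclusion. Let x ∈ ((B ∖ T) ∪ (B ∩ T)) ∪ T. Then either x ∈ B and x ∉ T; or x ∈ T and x ∉ B; or x ∈ B ∩ T. In each case x ∈ (B ∖ (T ∖ B)) ∪ ((T ∖ B) ∪ (B ∖ T)), so ((B ∖ T) ∪ (B ∩ T)) ∪ T ⊆ (B ∖ (T ∖ B)) ∪ ((T ∖ B) ∪ (B ∖ T)).

Reverse inclusion. Let x ∈ (B ∖ (T ∖ B)) ∪ ((T ∖ B) ∪ (B ∖ T)). Then either x ∈ B and x ∉ T; or x ∈ T and x ∉ B; or x ∈ B ∩ T. In each case x ∈ ((B ∖ T) ∪ (B ∩ T)) ∪ T, so (B ∖ (T ∖ B)) ∪ ((T ∖ B) ∪ (B ∖ T)) ⊆ ((B ∖ T) ∪ (B ∩ T)) ∪ T.

The two sets are equal.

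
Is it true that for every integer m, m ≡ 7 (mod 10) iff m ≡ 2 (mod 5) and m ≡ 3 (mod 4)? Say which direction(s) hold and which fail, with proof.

(⟹) This fails: m = 17 gives 17 ≡ 7 (mod 10) but 17 ≡ 1 (mod 4), so the conjunction on the right does not hold.

(⟸) Conversely, if m ≡ 2 (mod 5) and m ≡ 3 (mod 4), then by the Chinese remainder theorem m ≡ 7 (mod 20). Since 7 ≡ 7 (mod 10) and 10 ∣ 20, we get m ≡ 7 (mod 10).

Only the reverse direction holds.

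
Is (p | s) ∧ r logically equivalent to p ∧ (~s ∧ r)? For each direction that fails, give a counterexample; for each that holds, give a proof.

(⟹) This fails. Under r = T, p = F, s = T, the left side is true but the right side is false.

(⟸) Assume the antecedent. If r is true, the antecedent forces (r = T, p = T, s = F), and (p | s) ∧ r holds there. If r is false, the antecedent cannot hold. Either way (p | s) ∧ r holds.

Not equivalent: only (⇐) holds.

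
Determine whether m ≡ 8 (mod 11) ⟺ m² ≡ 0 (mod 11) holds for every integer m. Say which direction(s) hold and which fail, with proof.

(→) This fails: take m = 8. Then 8 ≡ 8 (mod 11), but 8² = 64 ≡ 9 (mod 11), not 0.

(←) This fails: take m = 0. Then 0² = 0 ≡ 0 (mod 11), yet 0 ≡ 0 (mod 11), not 8.

(⇒) fails and (⇐) fails.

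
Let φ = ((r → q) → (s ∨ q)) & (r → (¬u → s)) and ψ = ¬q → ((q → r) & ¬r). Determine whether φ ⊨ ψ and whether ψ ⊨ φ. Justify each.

(⇒) This fails. Under u = T, r = T, q = F, s = F, the left side is true but the right side is false.

(⇐) This fails. Under u = F, r = F, q = F, s = F, the left side is false but the right side is true.

Neither implication holds.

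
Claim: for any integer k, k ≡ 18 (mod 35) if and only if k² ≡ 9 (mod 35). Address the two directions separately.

(⟹) Suppose k ≡ 18 (mod 35). Write k = 35j + 18. Then (35j + 18)² = 1225j² + 1260j + 324 = 35(35j² + 36j + 9) + 9, so k² ≡ 9 (mod 35).

(⟸) This fails: take k = 3. Then 3² = 9 ≡ 9 (mod 35), yet 3 ≡ 3 (mod 35), not 18.

Only the forward implication holds.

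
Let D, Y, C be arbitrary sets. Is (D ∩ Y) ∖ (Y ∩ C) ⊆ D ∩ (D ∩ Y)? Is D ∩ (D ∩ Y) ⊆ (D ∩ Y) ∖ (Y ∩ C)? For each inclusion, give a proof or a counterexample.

Only the forward inclusion holds.

(⟹) Let x ∈ (D ∩ Y) ∖ (Y ∩ C). Then x ∈ D ∩ Y and x ∉ C, from which x ∈ D ∩ (D ∩ Y).

(⟸) This inclusion fails. Take D = {1}, Y = {1}, C = {1}; then 1 ∈ D ∩ (D ∩ Y) but 1 ∉ (D ∩ Y) ∖ (Y ∩ C).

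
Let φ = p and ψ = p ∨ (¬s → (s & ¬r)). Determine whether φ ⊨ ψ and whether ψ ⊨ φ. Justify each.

(⇒) Assume the antecedent. If s is true, p ∨ (¬s → (s & ¬r)) reduces to true regardless of the other variables. If s is false, the antecedent forces (s = F, r = F, p = T) or (s = F, r = T, p = T), and p ∨ (¬s → (s & ¬r)) holds there. Either way p ∨ (¬s → (s & ¬r)) holds.

(⇐) This fails. Under s = T, r = F, p = F, the left side is false but the right side is true.

(⇒) holds; (⇐) fails.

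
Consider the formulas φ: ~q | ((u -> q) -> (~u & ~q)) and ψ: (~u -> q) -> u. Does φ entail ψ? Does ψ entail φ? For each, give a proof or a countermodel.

Not equivalent: only (⇒) holds.

(⇐) This fails. Under q = T, u = T, the left side is false but the right side is true.

(⇒) Assume the antecedent. If q is true, the antecedent cannot hold. If q is false, (~u -> q) -> u reduces to true regardless of the other variables. Either way (~u -> q) -> u holds.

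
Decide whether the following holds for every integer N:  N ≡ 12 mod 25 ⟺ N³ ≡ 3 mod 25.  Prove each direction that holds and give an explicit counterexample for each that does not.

Forward direction. Suppose N ≡ 12 mod 25. Write N = 25j + 12. Then (25j + 12)³ = 15625j³ + 22500j² + 10800j + 1728 = 25(625j³ + 900j² + 432j + 69) + 3, so N³ ≡ 3 (mod 25).

Converse. Suppose N³ ≡ 3 (mod 25). The only residue r in {0, …, 24} with r³ ≡ 3 (mod 25) is r = 12, so N ≡ 12 (mod 25).

Equivalent; both directions hold.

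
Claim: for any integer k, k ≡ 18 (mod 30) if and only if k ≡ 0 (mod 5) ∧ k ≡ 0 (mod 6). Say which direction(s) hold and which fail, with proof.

(⇒) This fails: k = 18 gives 18 ≡ 18 (mod 30) but 18 ≡ 3 (mod 5), so the conjunction on the right does not hold.

(⇐) This fails: k = 0 satisfies both congruences on the right (0 ≡ 0 mod 5 and 0 ≡ 0 mod 6) yet 0 ≡ 0 (mod 30), not 18.

Neither direction holds.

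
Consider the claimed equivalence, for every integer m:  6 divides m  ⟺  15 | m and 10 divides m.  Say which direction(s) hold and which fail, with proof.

[⇒] This fails: take m = 6. Certainly 6 ∣ 6, but 15 ∤ 6.

[⇐] Suppose 15 ∣ m and 10 ∣ m. Any common multiple of 15 and 10 is a multiple of their lcm; here lcm(15, 10) = 15·10/gcd(15, 10) = 150/5 = 30, so 30 ∣ m. Since 6 ∣ 30, it follows that 6 ∣ m.

Only the reverse direction holds.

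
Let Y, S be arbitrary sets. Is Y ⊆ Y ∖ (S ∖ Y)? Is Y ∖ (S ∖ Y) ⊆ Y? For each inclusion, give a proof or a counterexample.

Both inclusions hold.

Reverse inclusion. Let x ∈ Y ∖ (S ∖ Y). Then either x ∈ Y and x ∉ S; or x ∈ Y ∩ S. In each case x ∈ Y, so Y ∖ (S ∖ Y) ⊆ Y.

Forward inclusion. Let x ∈ Y. Then either x ∈ Y and x ∉ S; or x ∈ Y ∩ S. In each case x ∈ Y ∖ (S ∖ Y), so Y ⊆ Y ∖ (S ∖ Y).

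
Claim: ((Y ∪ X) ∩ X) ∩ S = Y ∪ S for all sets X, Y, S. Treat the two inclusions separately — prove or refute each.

(⟸) This inclusion fails. Take X = ∅, Y = {1}, S = ∅; then 1 ∈ Y ∪ S but 1 ∉ ((Y ∪ X) ∩ X) ∩ S.

(⟹) Let x ∈ ((Y ∪ X) ∩ X) ∩ S. Then either x ∈ X ∩ S and x ∉ Y; or x ∈ X ∩ Y ∩ S. In each case x ∈ Y ∪ S, so ((Y ∪ X) ∩ X) ∩ S ⊆ Y ∪ S.

Only the forward inclusion holds.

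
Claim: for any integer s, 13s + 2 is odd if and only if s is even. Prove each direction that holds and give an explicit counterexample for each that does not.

(→) This fails: s = 5 gives 13s + 2 = 67, which is odd, but 5 is odd, not even.

(←) This also fails: s = 4 is even, but 13s + 2 = 54 is even, not odd.

Neither implication holds.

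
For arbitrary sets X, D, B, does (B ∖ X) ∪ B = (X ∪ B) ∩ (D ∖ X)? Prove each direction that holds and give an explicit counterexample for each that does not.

Only the reverse inclusion holds.

Forward inclusion. This inclusion fails. Take X = ∅, D = ∅, B = {1}; then 1 ∈ (B ∖ X) ∪ B but 1 ∉ (X ∪ B) ∩ (D ∖ X).

Reverse inclusion. Let x ∈ (X ∪ B) ∩ (D ∖ X). Then x ∈ D ∩ B and x ∉ X, from which x ∈ (B ∖ X) ∪ B.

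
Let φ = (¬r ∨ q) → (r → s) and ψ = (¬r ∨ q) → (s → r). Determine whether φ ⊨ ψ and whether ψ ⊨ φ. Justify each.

Neither implication holds.

(→) This fails. Under r = F, s = T, q = F, the left side is true but the right side is false.

(←) This fails. Under r = T, s = F, q = T, the left side is false but the right side is true.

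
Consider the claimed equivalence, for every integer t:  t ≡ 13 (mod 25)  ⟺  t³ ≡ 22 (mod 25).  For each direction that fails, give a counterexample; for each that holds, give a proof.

The biconditional holds.

(⇒) Suppose t ≡ 13 (mod 25). Write t = 25j + 13. Then (25j + 13)³ = 15625j³ + 24375j² + 12675j + 2197 = 25(625j³ + 975j² + 507j + 87) + 22, so t³ ≡ 22 (mod 25).

(⇐) Conversely, suppose t³ ≡ 22 (mod 25). The only residue r in {0, …, 24} with r³ ≡ 22 (mod 25) is r = 13, so t ≡ 13 (mod 25).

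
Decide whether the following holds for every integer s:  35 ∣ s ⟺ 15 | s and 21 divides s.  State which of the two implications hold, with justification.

(→) This fails: take s = 35. Certainly 35 ∣ 35, but 15 ∤ 35.

(←) Suppose 15 ∣ s and 21 ∣ s. Any common multiple of 15 and 21 is a multiple of their lcm; here lcm(15, 21) = 15·21/gcd(15, 21) = 315/3 = 105, so 105 ∣ s. Since 35 ∣ 105, it follows that 35 ∣ s.

Not equivalent: only (⇐) holds.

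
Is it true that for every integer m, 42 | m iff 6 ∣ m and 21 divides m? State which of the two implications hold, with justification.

The biconditional holds.

(⇒) If 42 ∣ m, write m = 42q. Since 42 = 7·6, m = 6·(7q), so 6 ∣ m; and since 42 = 2·21, m = 21·(2q), so 21 ∣ m.

(⇐) Suppose 6 ∣ m and 21 ∣ m. Any common multiple of 6 and 21 is a multiple of their lcm; here lcm(6, 21) = 6·21/gcd(6, 21) = 126/3 = 42, so 42 ∣ m.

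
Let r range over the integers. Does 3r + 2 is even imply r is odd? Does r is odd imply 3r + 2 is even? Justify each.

Both directions fail.

(⟹) This fails: r = 2 gives 3r + 2 = 8, which is even, but 2 is even, not odd.

(⟸) This also fails: r = 3 is odd, but 3r + 2 = 11 is odd, not even.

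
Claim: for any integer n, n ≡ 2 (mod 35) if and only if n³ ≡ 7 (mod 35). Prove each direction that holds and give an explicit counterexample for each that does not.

(⟹) This fails: take n = 2. Then 2 ≡ 2 (mod 35), but 2³ = 8 ≡ 8 (mod 35), not 7.

(⟸) This fails: take n = 28. Then 28³ = 21952 ≡ 7 (mod 35), yet 28 ≡ 28 (mod 35), not 2.

Both directions fail.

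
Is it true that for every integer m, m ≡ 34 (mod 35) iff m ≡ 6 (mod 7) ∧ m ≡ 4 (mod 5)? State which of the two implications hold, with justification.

(→) Suppose m ≡ 34 (mod 35); write m = 35j + 34. Since 7 ∣ 35, reducing mod 7 gives m ≡ 34 ≡ 6 (mod 7); since 5 ∣ 35, reducing mod 5 gives m ≡ 34 ≡ 4 (mod 5).

(←) Conversely, if m ≡ 6 (mod 7) and m ≡ 4 (mod 5), then by the Chinese remainder theorem m ≡ 34 (mod 35). This is exactly m ≡ 34 (mod 35).

Both directions hold; the statement is true.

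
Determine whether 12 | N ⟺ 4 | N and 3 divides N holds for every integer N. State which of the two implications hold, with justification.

(⇒) If 12 ∣ N, write N = 12q. Since 12 = 3·4, N = 4·(3q), so 4 ∣ N; and since 12 = 4·3, N = 3·(4q), so 3 ∣ N.

(⇐) Suppose 4 ∣ N and 3 ∣ N. Any common multiple of 4 and 3 is a multiple of their lcm; here gcd(4, 3) = 1, so lcm(4, 3) = 4·3 = 12, so 12 ∣ N.

Both directions hold; the statement is true.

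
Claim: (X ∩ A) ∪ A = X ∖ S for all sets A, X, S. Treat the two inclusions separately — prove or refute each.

(⊆) This inclusion fails. Take A = {1}, X = ∅, S = ∅; then 1 ∈ (X ∩ A) ∪ A but 1 ∉ X ∖ S.

(⊇) This inclusion fails. Take A = ∅, X = {1}, S = ∅; then 1 ∈ X ∖ S but 1 ∉ (X ∩ A) ∪ A.

(⊆) fails and (⊇) fails.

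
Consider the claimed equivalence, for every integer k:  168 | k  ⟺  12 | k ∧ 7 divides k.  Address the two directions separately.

Only the forward implication holds.

(→) If 168 ∣ k, write k = 168q. Since 168 = 14·12, k = 12·(14q), so 12 ∣ k; and since 168 = 24·7, k = 7·(24q), so 7 ∣ k.

(←) This fails: take k = 84. Both 12 ∣ 84 and 7 ∣ 84, yet 84 is not a multiple of 168 (since 84 = 0·168 + 84), so 168 ∤ 84.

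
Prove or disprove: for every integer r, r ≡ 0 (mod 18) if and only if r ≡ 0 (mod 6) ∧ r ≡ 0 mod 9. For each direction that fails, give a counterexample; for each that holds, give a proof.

Converse. If r ≡ 0 (mod 6) and r ≡ 0 (mod 9), then by the Chinese remainder theorem r ≡ 0 (mod 18). This is exactly r ≡ 0 (mod 18).

Forward direction. Suppose r ≡ 0 (mod 18); write r = 18j + 0. Since 6 ∣ 18, reducing mod 6 gives r ≡ 0 (mod 6); since 9 ∣ 18, reducing mod 9 gives r ≡ 0 (mod 9).

The biconditional holds.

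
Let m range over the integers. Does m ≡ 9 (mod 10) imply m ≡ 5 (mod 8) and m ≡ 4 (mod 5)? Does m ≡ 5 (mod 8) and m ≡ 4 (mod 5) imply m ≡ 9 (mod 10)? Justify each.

Only the reverse direction holds.

Forward direction. This fails: m = 9 gives 9 ≡ 9 (mod 10) but 9 ≡ 1 (mod 8), so the conjunction on the right does not hold.

Converse. If m ≡ 5 (mod 8) and m ≡ 4 (mod 5), then by the Chinese remainder theorem m ≡ 29 (mod 40). Since 29 ≡ 9 (mod 10) and 10 ∣ 40, we get m ≡ 9 (mod 10).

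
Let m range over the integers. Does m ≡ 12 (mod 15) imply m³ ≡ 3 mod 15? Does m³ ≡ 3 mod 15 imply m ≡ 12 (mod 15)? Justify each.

[⇒] Suppose m ≡ 12 (mod 15). Write m = 15j + 12. Then (15j + 12)³ = 3375j³ + 8100j² + 6480j + 1728 = 15(225j³ + 540j² + 432j + 115) + 3, so m³ ≡ 3 (mod 15).

[⇐] Conversely, suppose m³ ≡ 3 (mod 15). The only residue r in {0, …, 14} with r³ ≡ 3 (mod 15) is r = 12, so m ≡ 12 (mod 15).

The biconditional holds.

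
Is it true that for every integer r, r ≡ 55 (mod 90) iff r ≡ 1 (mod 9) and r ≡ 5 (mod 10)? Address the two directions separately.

The biconditional holds.

(⟸) If r ≡ 1 (mod 9) and r ≡ 5 (mod 10), then by the Chinese remainder theorem r ≡ 55 (mod 90). This is exactly r ≡ 55 (mod 90).

(⟹) Suppose r ≡ 55 (mod 90); write r = 90j + 55. Since 9 ∣ 90, reducing mod 9 gives r ≡ 55 ≡ 1 (mod 9); since 10 ∣ 90, reducing mod 10 gives r ≡ 55 ≡ 5 (mod 10).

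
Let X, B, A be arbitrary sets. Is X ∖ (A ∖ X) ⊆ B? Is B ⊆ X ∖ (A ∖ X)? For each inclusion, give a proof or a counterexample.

(⊆) This inclusion fails. Take X = {1}, B = ∅, A = ∅; then 1 ∈ X ∖ (A ∖ X) but 1 ∉ B.

(⊇) This inclusion fails. Take X = ∅, B = {1}, A = ∅; then 1 ∈ B but 1 ∉ X ∖ (A ∖ X).

Both inclusions fail.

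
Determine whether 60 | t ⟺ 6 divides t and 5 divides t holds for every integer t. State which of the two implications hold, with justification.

(→) If 60 ∣ t, write t = 60q. Since 60 = 10·6, t = 6·(10q), so 6 ∣ t; and since 60 = 12·5, t = 5·(12q), so 5 ∣ t.

(←) This fails: take t = 30. Both 6 ∣ 30 and 5 ∣ 30, yet 30 is not a multiple of 60 (since 30 = 0·60 + 30), so 60 ∤ 30.

The forward direction holds; the converse fails.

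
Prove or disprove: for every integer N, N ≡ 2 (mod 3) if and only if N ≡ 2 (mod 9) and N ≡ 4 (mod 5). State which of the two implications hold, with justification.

[⇒] This fails: N = 32 gives 32 ≡ 2 (mod 3) but 32 ≡ 5 (mod 9), so the conjunction on the right does not hold.

[⇐] Conversely, if N ≡ 2 (mod 9) and N ≡ 4 (mod 5), then by the Chinese remainder theorem N ≡ 29 (mod 45). Since 29 ≡ 2 (mod 3) and 3 ∣ 45, we get N ≡ 2 (mod 3).

Not equivalent: only (⇐) holds.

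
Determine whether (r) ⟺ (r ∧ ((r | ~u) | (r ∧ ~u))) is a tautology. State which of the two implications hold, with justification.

(⟹) Assume the antecedent. If u is true, the antecedent forces (u = T, r = T), and r ∧ ((r | ~u) | (r ∧ ~u)) holds there. If u is false, the antecedent forces (u = F, r = T), and r ∧ ((r | ~u) | (r ∧ ~u)) holds there. Either way r ∧ ((r | ~u) | (r ∧ ~u)) holds.

(⟸) Assume the antecedent. If u is true, the antecedent forces (u = T, r = T), and r holds there. If u is false, the antecedent forces (u = F, r = T), and r holds there. Either way r holds.

Equivalent; both directions hold.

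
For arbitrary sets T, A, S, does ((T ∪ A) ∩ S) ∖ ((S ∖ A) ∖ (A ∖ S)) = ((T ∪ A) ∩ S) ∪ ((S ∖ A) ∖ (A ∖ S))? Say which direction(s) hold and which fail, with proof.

(⟹) Let x ∈ ((T ∪ A) ∩ S) ∖ ((S ∖ A) ∖ (A ∖ S)). Then either x ∈ A ∩ S and x ∉ T; or x ∈ T ∩ A ∩ S. In each case x ∈ ((T ∪ A) ∩ S) ∪ ((S ∖ A) ∖ (A ∖ S)), so ((T ∪ A) ∩ S) ∖ ((S ∖ A) ∖ (A ∖ S)) ⊆ ((T ∪ A) ∩ S) ∪ ((S ∖ A) ∖ (A ∖ S)).

(⟸) This inclusion fails. Take T = ∅, A = ∅, S = {1}; then 1 ∈ ((T ∪ A) ∩ S) ∪ ((S ∖ A) ∖ (A ∖ S)) but 1 ∉ ((T ∪ A) ∩ S) ∖ ((S ∖ A) ∖ (A ∖ S)).

The sets are not equal: only the forward inclusion holds.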